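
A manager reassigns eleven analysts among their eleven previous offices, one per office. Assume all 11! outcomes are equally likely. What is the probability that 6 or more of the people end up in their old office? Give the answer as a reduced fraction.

5921/9979200

Favorable outcomes: Σ_{i≥6} C(11,i)·!(11-i) = 462·44 + 330·9 + 165·2 + 55·1 + 11·0 + 1·1 = 23684.
Total outcomes: 11! = 39916800.
Probability = 23684/39916800 = 5921/9979200.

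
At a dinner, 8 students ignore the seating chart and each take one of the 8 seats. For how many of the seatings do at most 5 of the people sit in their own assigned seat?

40291

Sum C(8,i)·!(8-i) for i = 0..5:
  i=0: C(8,0)·!8 = 1·14833 = 14833
  i=1: C(8,1)·!7 = 8·1854 = 14832
  i=2: C(8,2)·!6 = 28·265 = 7420
  i=3: C(8,3)·!5 = 56·44 = 2464
  i=4: C(8,4)·!4 = 70·9 = 630
  i=5: C(8,5)·!3 = 56·2 = 112
Total = 40291.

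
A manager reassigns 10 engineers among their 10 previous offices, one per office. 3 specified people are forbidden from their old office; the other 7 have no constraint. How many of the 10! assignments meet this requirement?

2656080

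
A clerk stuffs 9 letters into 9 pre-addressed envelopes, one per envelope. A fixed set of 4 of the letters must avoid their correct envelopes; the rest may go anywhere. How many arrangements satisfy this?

Let A_j be the event that the j-th constrained one is fixed. By inclusion-exclusion over the 4 events:
Σ_{j=0}^{4} (-1)^j C(4,j)(9-j)!
= C(4,0)·9! - C(4,1)·8! + C(4,2)·7! - C(4,3)·6! + C(4,4)·5!
= 362880 - 161280 + 30240 - 2880 + 120
= 229080

229080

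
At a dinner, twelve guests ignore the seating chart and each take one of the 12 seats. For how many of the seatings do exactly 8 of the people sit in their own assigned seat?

Pick the 8 fixed positions: C(12,8) = 495 ways.
The remaining 4 must be deranged: !4 = 9.
Total: 495 × 9 = 4455.

4455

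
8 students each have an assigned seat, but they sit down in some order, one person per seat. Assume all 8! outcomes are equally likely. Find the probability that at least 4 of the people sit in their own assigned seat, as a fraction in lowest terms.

257/13440

Favorable outcomes: Σ_{i≥4} C(8,i)·!(8-i) = 70·9 + 56·2 + 28·1 + 8·0 + 1·1 = 771.
Total outcomes: 8! = 40320.
Probability = 771/40320 = 257/13440.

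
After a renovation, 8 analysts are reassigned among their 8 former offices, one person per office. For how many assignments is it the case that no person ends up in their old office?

14833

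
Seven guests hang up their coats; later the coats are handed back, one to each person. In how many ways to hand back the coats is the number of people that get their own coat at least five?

22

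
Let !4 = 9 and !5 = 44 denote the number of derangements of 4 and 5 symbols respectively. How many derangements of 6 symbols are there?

!6 = (6-1)·(!5 + !4) = 5·(44 + 9) = 5·53 = 265.

265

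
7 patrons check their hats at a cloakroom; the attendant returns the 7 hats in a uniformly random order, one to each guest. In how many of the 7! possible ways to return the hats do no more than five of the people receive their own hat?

5039

# with exactly i fixed is C(7,i)·!(7-i); sum over i=0..5:
  i=0: C(7,0)·!7 = 1·1854 = 1854
  i=1: C(7,1)·!6 = 7·265 = 1855
  i=2: C(7,2)·!5 = 21·44 = 924
  i=3: C(7,3)·!4 = 35·9 = 315
  i=4: C(7,4)·!3 = 35·2 = 70
  i=5: C(7,5)·!2 = 21·1 = 21
Total = 5039.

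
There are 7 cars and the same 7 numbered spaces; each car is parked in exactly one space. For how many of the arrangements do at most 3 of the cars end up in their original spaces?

4948

# with exactly i fixed is C(7,i)·!(7-i); sum over i=0..3:
  i=0: C(7,0)·!7 = 1·1854 = 1854
  i=1: C(7,1)·!6 = 7·265 = 1855
  i=2: C(7,2)·!5 = 21·44 = 924
  i=3: C(7,3)·!4 = 35·9 = 315
Total = 4948.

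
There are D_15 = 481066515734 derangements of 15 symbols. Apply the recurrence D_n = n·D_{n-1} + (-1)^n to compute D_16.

D_16 = 16·481066515734 + 1 = 7697064251745.

7697064251745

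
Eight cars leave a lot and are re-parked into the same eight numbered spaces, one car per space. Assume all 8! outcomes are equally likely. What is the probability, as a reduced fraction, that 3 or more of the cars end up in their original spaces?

647/8064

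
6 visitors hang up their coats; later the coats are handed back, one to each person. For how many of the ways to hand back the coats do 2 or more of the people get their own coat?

Sum C(6,i)·!(6-i) for i = 2..6:
  i=2: C(6,2)·!4 = 15·9 = 135
  i=3: C(6,3)·!3 = 20·2 = 40
  i=4: C(6,4)·!2 = 15·1 = 15
  i=5: C(6,5)·!1 = 6·0 = 0
  i=6: C(6,6)·!0 = 1·1 = 1
Total = 191.

191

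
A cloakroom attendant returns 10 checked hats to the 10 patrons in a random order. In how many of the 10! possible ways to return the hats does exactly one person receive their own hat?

Choose which one of the 10 is fixed: C(10,1) = 10.
The other 9 form a derangement: !9 = 133496.
Total: 10 × 133496 = 1334960.

1334960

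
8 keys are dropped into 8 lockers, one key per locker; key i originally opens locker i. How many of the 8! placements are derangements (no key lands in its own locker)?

Use !n = n·!(n-1) + (-1)^n.
!8 = 8·1854 + 1 = 14833

14833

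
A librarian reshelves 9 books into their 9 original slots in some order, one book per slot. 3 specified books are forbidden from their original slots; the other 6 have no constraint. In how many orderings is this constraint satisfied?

Inclusion-exclusion on the 3 forbidden self-matches:
Σ_{j=0}^{3} (-1)^j C(3,j)(9-j)!
= C(3,0)·9! - C(3,1)·8! + C(3,2)·7! - C(3,3)·6!
= 362880 - 120960 + 15120 - 720
= 256320

256320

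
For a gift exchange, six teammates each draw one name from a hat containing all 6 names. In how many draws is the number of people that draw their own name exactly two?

135

Pick the 2 fixed positions: C(6,2) = 15 ways.
The remaining 4 must be deranged: !4 = 9.
Total: 15 × 9 = 135.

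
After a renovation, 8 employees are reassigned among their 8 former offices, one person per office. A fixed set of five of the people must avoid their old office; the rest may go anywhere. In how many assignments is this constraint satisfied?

21234

Let A_j be the event that the j-th constrained one is fixed. By inclusion-exclusion over the 5 events:
Σ_{j=0}^{5} (-1)^j C(5,j)(8-j)!
= C(5,0)·8! - C(5,1)·7! + C(5,2)·6! - C(5,3)·5! + C(5,4)·4! - C(5,5)·3!
= 40320 - 25200 + 7200 - 1200 + 120 - 6
= 21234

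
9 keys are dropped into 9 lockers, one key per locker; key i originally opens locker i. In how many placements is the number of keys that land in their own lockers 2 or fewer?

333737

Sum C(9,i)·!(9-i) for i = 0..2:
  i=0: C(9,0)·!9 = 1·133496 = 133496
  i=1: C(9,1)·!8 = 9·14833 = 133497
  i=2: C(9,2)·!7 = 36·1854 = 66744
Total = 333737.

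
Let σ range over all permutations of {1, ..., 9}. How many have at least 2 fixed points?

# with exactly i fixed is C(9,i)·!(9-i); sum over i=2..9:
  i=2: C(9,2)·!7 = 36·1854 = 66744
  i=3: C(9,3)·!6 = 84·265 = 22260
  i=4: C(9,4)·!5 = 126·44 = 5544
  i=5: C(9,5)·!4 = 126·9 = 1134
  i=6: C(9,6)·!3 = 84·2 = 168
  i=7: C(9,7)·!2 = 36·1 = 36
  i=8: C(9,8)·!1 = 9·0 = 0
  i=9: C(9,9)·!0 = 1·1 = 1
Total = 95887.

95887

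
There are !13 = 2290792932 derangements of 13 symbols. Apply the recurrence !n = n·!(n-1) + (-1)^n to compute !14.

32071101049

!14 = 14·2290792932 + 1 = 32071101049.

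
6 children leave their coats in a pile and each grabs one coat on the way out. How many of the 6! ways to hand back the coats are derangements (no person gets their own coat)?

265

!6 is the nearest integer to 6!/e.
6! = 720, and 720/e ≈ 264.87, so !6 = 265.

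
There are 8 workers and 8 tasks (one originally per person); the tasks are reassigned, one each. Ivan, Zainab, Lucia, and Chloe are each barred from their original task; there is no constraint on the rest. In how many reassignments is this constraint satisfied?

24024

Let A_j be the event that the j-th constrained one is fixed. By inclusion-exclusion over the 4 events:
Σ_{j=0}^{4} (-1)^j C(4,j)(8-j)!
= C(4,0)·8! - C(4,1)·7! + C(4,2)·6! - C(4,3)·5! + C(4,4)·4!
= 40320 - 20160 + 4320 - 480 + 24
= 24024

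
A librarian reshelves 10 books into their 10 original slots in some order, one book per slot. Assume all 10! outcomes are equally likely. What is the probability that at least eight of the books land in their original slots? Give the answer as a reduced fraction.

23/1814400

Favorable outcomes: Σ_{i≥8} C(10,i)·!(10-i) = 45·1 + 10·0 + 1·1 = 46.
Total outcomes: 10! = 3628800.
Probability = 46/3628800 = 23/1814400.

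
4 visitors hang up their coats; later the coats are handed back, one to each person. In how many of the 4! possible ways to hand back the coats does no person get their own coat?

9

!4 is the nearest integer to 4!/e.
4! = 24, and 24/e ≈ 8.83, so !4 = 9.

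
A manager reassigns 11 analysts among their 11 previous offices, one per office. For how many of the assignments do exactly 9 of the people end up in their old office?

55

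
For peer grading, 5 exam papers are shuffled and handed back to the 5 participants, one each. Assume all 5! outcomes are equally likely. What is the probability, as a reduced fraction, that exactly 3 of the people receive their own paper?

1/12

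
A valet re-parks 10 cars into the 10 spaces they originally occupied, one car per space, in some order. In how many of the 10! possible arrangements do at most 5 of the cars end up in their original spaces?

# with exactly i fixed is C(10,i)·!(10-i); sum over i=0..5:
  i=0: C(10,0)·!10 = 1·1334961 = 1334961
  i=1: C(10,1)·!9 = 10·133496 = 1334960
  i=2: C(10,2)·!8 = 45·14833 = 667485
  i=3: C(10,3)·!7 = 120·1854 = 222480
  i=4: C(10,4)·!6 = 210·265 = 55650
  i=5: C(10,5)·!5 = 252·44 = 11088
Total = 3626624.

3626624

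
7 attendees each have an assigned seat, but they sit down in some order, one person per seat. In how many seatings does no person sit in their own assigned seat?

1854

Recurrence: !7 = 6·(!6 + !5).
!7 = 6·(265 + 44) = 6·309 = 1854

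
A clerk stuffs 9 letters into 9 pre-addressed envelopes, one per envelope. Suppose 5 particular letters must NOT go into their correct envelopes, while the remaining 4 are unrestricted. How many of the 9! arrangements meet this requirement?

205056

Let A_j be the event that the j-th constrained one is fixed. By inclusion-exclusion over the 5 events:
Σ_{j=0}^{5} (-1)^j C(5,j)(9-j)!
= C(5,0)·9! - C(5,1)·8! + C(5,2)·7! - C(5,3)·6! + C(5,4)·5! - C(5,5)·4!
= 362880 - 201600 + 50400 - 7200 + 600 - 24
= 205056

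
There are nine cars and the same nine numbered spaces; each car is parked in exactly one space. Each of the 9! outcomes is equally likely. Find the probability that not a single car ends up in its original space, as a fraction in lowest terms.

16687/45360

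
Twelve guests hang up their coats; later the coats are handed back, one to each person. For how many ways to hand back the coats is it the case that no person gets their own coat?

176214841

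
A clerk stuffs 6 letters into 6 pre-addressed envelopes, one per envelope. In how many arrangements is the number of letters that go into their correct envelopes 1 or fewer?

529

# with exactly i fixed is C(6,i)·!(6-i); sum over i=0..1:
  i=0: C(6,0)·!6 = 1·265 = 265
  i=1: C(6,1)·!5 = 6·44 = 264
Total = 529.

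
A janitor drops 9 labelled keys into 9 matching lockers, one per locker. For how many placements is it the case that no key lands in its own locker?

The number of derangements of 9 is !9 = Σ_{k=0}^{9} (-1)^k·9!/k!
= 9! - 9!/1! + 9!/2! - 9!/3! + 9!/4! - 9!/5! + 9!/6! - 9!/7! + 9!/8! - 9!/9!
= 362880 - 362880 + 181440 - 60480 + 15120 - 3024 + 504 - 72 + 9 - 1
= 133496

133496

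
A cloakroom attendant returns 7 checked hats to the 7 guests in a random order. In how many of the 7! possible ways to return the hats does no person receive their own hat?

Recurrence: !7 = 7·!6 + (-1)^7.
!7 = 7·265 - 1 = 1854

1854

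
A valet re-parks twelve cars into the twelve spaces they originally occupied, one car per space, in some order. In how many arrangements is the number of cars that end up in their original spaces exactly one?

Pick the single fixed position: C(12,1) = 12 ways.
The other 11 form a derangement: !11 = 14684570.
Total: 12 × 14684570 = 176214840.

176214840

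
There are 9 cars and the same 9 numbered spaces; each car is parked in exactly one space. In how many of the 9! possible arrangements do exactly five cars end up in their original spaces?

1134

Pick the 5 fixed positions: C(9,5) = 126 ways.
The other 4 form a derangement: !4 = 9.
Total: 126 × 9 = 1134.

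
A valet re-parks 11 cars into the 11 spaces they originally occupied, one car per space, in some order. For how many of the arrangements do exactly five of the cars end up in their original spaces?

Choose which 5 of the 11 are fixed: C(11,5) = 462.
The other 6 form a derangement: !6 = 265.
Total: 462 × 265 = 122430.

122430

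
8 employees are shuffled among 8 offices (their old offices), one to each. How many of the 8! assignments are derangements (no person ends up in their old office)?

14833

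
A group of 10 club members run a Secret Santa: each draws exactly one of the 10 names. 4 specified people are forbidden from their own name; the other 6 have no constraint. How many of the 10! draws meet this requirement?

Let A_j be the event that the j-th constrained one is fixed. By inclusion-exclusion over the 4 events:
Σ_{j=0}^{4} (-1)^j C(4,j)(10-j)!
= C(4,0)·10! - C(4,1)·9! + C(4,2)·8! - C(4,3)·7! + C(4,4)·6!
= 3628800 - 1451520 + 241920 - 20160 + 720
= 2399760

2399760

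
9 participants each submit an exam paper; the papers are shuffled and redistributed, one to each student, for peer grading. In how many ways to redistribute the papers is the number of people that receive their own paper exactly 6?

168

Pick the 6 fixed positions: C(9,6) = 84 ways.
The other 3 form a derangement: !3 = 2.
Total: 84 × 2 = 168.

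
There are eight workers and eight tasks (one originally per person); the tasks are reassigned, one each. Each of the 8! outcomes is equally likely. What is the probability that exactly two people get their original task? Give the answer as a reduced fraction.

53/288

Favorable outcomes: C(8,2)·!6 = 28·265 = 7420.
Total outcomes: 8! = 40320.
Probability = 7420/40320 = 53/288.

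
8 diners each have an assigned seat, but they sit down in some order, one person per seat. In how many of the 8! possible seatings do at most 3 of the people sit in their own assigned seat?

Sum C(8,i)·!(8-i) for i = 0..3:
  i=0: C(8,0)·!8 = 1·14833 = 14833
  i=1: C(8,1)·!7 = 8·1854 = 14832
  i=2: C(8,2)·!6 = 28·265 = 7420
  i=3: C(8,3)·!5 = 56·44 = 2464
Total = 39549.

39549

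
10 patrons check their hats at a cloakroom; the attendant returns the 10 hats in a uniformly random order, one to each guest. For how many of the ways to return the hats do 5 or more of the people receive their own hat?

Sum C(10,i)·!(10-i) for i = 5..10:
  i=5: C(10,5)·!5 = 252·44 = 11088
  i=6: C(10,6)·!4 = 210·9 = 1890
  i=7: C(10,7)·!3 = 120·2 = 240
  i=8: C(10,8)·!2 = 45·1 = 45
  i=9: C(10,9)·!1 = 10·0 = 0
  i=10: C(10,10)·!0 = 1·1 = 1
Total = 13264.

13264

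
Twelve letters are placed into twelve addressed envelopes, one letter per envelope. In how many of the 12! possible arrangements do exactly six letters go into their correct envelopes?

244860

Choose which 6 of the 12 are fixed: C(12,6) = 924.
The other 6 form a derangement: !6 = 265.
Total: 924 × 265 = 244860.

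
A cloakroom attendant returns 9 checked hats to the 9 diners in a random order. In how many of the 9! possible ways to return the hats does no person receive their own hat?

133496

!9 = 9! · Σ_{k=0}^{9} (-1)^k/k!
= 9! - 9!/1! + 9!/2! - 9!/3! + 9!/4! - 9!/5! + 9!/6! - 9!/7! + 9!/8! - 9!/9!
= 362880 - 362880 + 181440 - 60480 + 15120 - 3024 + 504 - 72 + 9 - 1
= 133496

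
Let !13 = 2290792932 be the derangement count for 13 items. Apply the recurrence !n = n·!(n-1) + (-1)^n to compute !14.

32071101049

!14 = 14·2290792932 + 1 = 32071101049.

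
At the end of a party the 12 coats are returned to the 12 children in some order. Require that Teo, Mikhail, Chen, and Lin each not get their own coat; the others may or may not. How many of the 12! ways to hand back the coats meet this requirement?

Inclusion-exclusion on the 4 forbidden self-matches:
Σ_{j=0}^{4} (-1)^j C(4,j)(12-j)!
= C(4,0)·12! - C(4,1)·11! + C(4,2)·10! - C(4,3)·9! + C(4,4)·8!
= 479001600 - 159667200 + 21772800 - 1451520 + 40320
= 339696000

339696000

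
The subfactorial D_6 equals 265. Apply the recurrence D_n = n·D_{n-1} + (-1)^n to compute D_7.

1854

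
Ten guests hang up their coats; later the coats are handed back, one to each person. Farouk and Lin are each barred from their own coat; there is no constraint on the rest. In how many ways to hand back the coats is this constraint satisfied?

2943360

Inclusion-exclusion on the 2 forbidden self-matches:
Σ_{j=0}^{2} (-1)^j C(2,j)(10-j)!
= C(2,0)·10! - C(2,1)·9! + C(2,2)·8!
= 3628800 - 725760 + 40320
= 2943360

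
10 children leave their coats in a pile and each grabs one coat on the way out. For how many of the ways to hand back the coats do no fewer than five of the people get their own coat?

13264

Sum C(10,i)·!(10-i) for i = 5..10:
  i=5: C(10,5)·!5 = 252·44 = 11088
  i=6: C(10,6)·!4 = 210·9 = 1890
  i=7: C(10,7)·!3 = 120·2 = 240
  i=8: C(10,8)·!2 = 45·1 = 45
  i=9: C(10,9)·!1 = 10·0 = 0
  i=10: C(10,10)·!0 = 1·1 = 1
Total = 13264.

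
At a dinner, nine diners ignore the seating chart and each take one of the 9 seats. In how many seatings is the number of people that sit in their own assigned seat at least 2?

Sum C(9,i)·!(9-i) for i = 2..9:
  i=2: C(9,2)·!7 = 36·1854 = 66744
  i=3: C(9,3)·!6 = 84·265 = 22260
  i=4: C(9,4)·!5 = 126·44 = 5544
  i=5: C(9,5)·!4 = 126·9 = 1134
  i=6: C(9,6)·!3 = 84·2 = 168
  i=7: C(9,7)·!2 = 36·1 = 36
  i=8: C(9,8)·!1 = 9·0 = 0
  i=9: C(9,9)·!0 = 1·1 = 1
Total = 95887.

95887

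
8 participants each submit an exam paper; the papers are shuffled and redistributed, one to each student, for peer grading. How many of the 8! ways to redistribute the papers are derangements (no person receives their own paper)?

14833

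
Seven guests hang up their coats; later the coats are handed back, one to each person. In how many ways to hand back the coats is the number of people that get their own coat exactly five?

21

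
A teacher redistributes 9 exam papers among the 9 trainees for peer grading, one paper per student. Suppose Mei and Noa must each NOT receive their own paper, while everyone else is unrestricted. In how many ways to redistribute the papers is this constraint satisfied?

287280

Inclusion-exclusion on the 2 forbidden self-matches:
Σ_{j=0}^{2} (-1)^j C(2,j)(9-j)!
= C(2,0)·9! - C(2,1)·8! + C(2,2)·7!
= 362880 - 80640 + 5040
= 287280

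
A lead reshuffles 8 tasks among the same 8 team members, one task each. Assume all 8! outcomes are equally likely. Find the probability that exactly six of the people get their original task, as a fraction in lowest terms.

1/1440

Favorable outcomes: C(8,6)·!2 = 28·1 = 28.
Total outcomes: 8! = 40320.
Probability = 28/40320 = 1/1440.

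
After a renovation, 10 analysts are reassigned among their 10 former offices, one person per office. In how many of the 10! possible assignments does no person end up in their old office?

1334961

!10 = 10! · Σ_{k=0}^{10} (-1)^k/k!
= 10! - 10!/1! + 10!/2! - 10!/3! + 10!/4! - 10!/5! + 10!/6! - 10!/7! + 10!/8! - 10!/9! + 10!/10!
= 3628800 - 3628800 + 1814400 - 604800 + 151200 - 30240 + 5040 - 720 + 90 - 10 + 1
= 1334961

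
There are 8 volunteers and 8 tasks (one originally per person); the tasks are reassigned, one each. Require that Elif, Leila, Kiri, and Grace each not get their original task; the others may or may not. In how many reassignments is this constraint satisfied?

24024

Inclusion-exclusion on the 4 forbidden self-matches:
Σ_{j=0}^{4} (-1)^j C(4,j)(8-j)!
= C(4,0)·8! - C(4,1)·7! + C(4,2)·6! - C(4,3)·5! + C(4,4)·4!
= 40320 - 20160 + 4320 - 480 + 24
= 24024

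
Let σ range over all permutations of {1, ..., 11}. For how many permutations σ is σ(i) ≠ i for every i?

14684570

Use !n = n·!(n-1) + (-1)^n.
!11 = 11·1334961 - 1 = 14684570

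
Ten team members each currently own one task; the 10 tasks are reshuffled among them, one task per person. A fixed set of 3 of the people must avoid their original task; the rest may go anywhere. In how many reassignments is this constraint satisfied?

2656080

Inclusion-exclusion on the 3 forbidden self-matches:
Σ_{j=0}^{3} (-1)^j C(3,j)(10-j)!
= C(3,0)·10! - C(3,1)·9! + C(3,2)·8! - C(3,3)·7!
= 3628800 - 1088640 + 120960 - 5040
= 2656080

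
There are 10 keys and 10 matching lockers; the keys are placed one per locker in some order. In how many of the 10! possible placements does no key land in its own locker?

1334961

By inclusion-exclusion, !10 = Σ (-1)^k · 10!/k! for k=0..10
= 10! - 10!/1! + 10!/2! - 10!/3! + 10!/4! - 10!/5! + 10!/6! - 10!/7! + 10!/8! - 10!/9! + 10!/10!
= 3628800 - 3628800 + 1814400 - 604800 + 151200 - 30240 + 5040 - 720 + 90 - 10 + 1
= 1334961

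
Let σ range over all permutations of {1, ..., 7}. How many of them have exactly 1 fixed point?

1855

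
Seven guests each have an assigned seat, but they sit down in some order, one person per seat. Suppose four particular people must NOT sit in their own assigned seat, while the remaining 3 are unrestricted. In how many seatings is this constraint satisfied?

2790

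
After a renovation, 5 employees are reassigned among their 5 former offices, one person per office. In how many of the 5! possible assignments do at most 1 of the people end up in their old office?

# with exactly i fixed is C(5,i)·!(5-i); sum over i=0..1:
  i=0: C(5,0)·!5 = 1·44 = 44
  i=1: C(5,1)·!4 = 5·9 = 45
Total = 89.

89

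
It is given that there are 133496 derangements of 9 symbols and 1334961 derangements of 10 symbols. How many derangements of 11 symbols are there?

D_11 = (11-1)·(D_10 + D_9) = 10·(1334961 + 133496) = 10·1468457 = 14684570.

14684570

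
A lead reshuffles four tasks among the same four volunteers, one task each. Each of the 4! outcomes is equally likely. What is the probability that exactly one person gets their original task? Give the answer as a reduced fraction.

1/3

Favorable outcomes: C(4,1)·!3 = 4·2 = 8.
Total outcomes: 4! = 24.
Probability = 8/24 = 1/3.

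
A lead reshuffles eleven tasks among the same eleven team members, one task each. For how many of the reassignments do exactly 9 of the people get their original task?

55

Choose which 9 of the 11 are fixed: C(11,9) = 55.
The other 2 form a derangement: !2 = 1.
Total: 55 × 1 = 55.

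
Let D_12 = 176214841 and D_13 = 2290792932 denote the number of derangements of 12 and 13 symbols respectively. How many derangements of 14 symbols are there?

32071101049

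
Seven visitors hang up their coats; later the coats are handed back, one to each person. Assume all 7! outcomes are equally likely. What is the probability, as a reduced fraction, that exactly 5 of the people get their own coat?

1/240

Favorable outcomes: C(7,5)·!2 = 21·1 = 21.
Total outcomes: 7! = 5040.
Probability = 21/5040 = 1/240.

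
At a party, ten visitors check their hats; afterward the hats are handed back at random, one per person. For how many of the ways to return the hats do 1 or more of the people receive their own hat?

2293839

# with exactly i fixed is C(10,i)·!(10-i); sum over i=1..10:
  i=1: C(10,1)·!9 = 10·133496 = 1334960
  i=2: C(10,2)·!8 = 45·14833 = 667485
  i=3: C(10,3)·!7 = 120·1854 = 222480
  i=4: C(10,4)·!6 = 210·265 = 55650
  i=5: C(10,5)·!5 = 252·44 = 11088
  i=6: C(10,6)·!4 = 210·9 = 1890
  i=7: C(10,7)·!3 = 120·2 = 240
  i=8: C(10,8)·!2 = 45·1 = 45
  i=9: C(10,9)·!1 = 10·0 = 0
  i=10: C(10,10)·!0 = 1·1 = 1
Total = 2293839.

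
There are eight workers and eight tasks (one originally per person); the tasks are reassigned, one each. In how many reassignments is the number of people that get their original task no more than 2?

37085

Sum C(8,i)·!(8-i) for i = 0..2:
  i=0: C(8,0)·!8 = 1·14833 = 14833
  i=1: C(8,1)·!7 = 8·1854 = 14832
  i=2: C(8,2)·!6 = 28·265 = 7420
Total = 37085.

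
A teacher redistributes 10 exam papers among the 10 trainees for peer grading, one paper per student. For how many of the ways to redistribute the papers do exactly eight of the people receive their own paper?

45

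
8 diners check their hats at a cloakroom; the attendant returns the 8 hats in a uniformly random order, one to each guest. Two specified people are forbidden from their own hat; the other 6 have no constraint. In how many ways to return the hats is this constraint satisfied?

30960

Inclusion-exclusion on the 2 forbidden self-matches:
Σ_{j=0}^{2} (-1)^j C(2,j)(8-j)!
= C(2,0)·8! - C(2,1)·7! + C(2,2)·6!
= 40320 - 10080 + 720
= 30960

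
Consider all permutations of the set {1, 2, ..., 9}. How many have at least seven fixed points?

Sum C(9,i)·!(9-i) for i = 7..9:
  i=7: C(9,7)·!2 = 36·1 = 36
  i=8: C(9,8)·!1 = 9·0 = 0
  i=9: C(9,9)·!0 = 1·1 = 1
Total = 37.

37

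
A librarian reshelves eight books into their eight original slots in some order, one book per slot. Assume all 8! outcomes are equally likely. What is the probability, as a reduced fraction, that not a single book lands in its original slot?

2119/5760

Favorable outcomes: !8 = 14833.
Total outcomes: 8! = 40320.
Probability = 14833/40320 = 2119/5760.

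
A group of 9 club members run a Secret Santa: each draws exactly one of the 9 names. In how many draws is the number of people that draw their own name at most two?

# with exactly i fixed is C(9,i)·!(9-i); sum over i=0..2:
  i=0: C(9,0)·!9 = 1·133496 = 133496
  i=1: C(9,1)·!8 = 9·14833 = 133497
  i=2: C(9,2)·!7 = 36·1854 = 66744
Total = 333737.

333737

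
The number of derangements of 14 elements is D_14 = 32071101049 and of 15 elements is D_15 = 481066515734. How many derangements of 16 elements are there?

D_16 = (16-1)·(D_15 + D_14) = 15·(481066515734 + 32071101049) = 15·513137616783 = 7697064251745.

7697064251745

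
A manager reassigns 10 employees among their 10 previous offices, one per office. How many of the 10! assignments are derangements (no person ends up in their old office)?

!10 = 10! · Σ_{k=0}^{10} (-1)^k/k!
= 10! - 10!/1! + 10!/2! - 10!/3! + 10!/4! - 10!/5! + 10!/6! - 10!/7! + 10!/8! - 10!/9! + 10!/10!
= 3628800 - 3628800 + 1814400 - 604800 + 151200 - 30240 + 5040 - 720 + 90 - 10 + 1
= 1334961

1334961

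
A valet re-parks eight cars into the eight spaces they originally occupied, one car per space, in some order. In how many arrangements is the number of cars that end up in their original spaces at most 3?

39549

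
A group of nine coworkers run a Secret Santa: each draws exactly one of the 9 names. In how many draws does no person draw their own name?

The number of derangements of 9 is !9 = Σ_{k=0}^{9} (-1)^k·9!/k!
= 9! - 9!/1! + 9!/2! - 9!/3! + 9!/4! - 9!/5! + 9!/6! - 9!/7! + 9!/8! - 9!/9!
= 362880 - 362880 + 181440 - 60480 + 15120 - 3024 + 504 - 72 + 9 - 1
= 133496

133496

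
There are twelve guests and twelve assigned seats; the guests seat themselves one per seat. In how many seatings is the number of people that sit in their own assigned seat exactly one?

176214840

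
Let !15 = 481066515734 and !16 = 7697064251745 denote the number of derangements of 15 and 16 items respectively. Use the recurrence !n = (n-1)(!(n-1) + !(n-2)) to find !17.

130850092279664

!17 = (17-1)·(!16 + !15) = 16·(7697064251745 + 481066515734) = 16·8178130767479 = 130850092279664.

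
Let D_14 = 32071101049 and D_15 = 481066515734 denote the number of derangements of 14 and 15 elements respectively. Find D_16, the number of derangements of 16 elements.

7697064251745

D_16 = (16-1)·(D_15 + D_14) = 15·(481066515734 + 32071101049) = 15·513137616783 = 7697064251745.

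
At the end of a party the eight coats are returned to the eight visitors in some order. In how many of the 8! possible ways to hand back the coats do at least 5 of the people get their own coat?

141

Sum C(8,i)·!(8-i) for i = 5..8:
  i=5: C(8,5)·!3 = 56·2 = 112
  i=6: C(8,6)·!2 = 28·1 = 28
  i=7: C(8,7)·!1 = 8·0 = 0
  i=8: C(8,8)·!0 = 1·1 = 1
Total = 141.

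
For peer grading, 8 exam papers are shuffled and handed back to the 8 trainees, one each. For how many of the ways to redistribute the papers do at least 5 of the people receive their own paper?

141

# with exactly i fixed is C(8,i)·!(8-i); sum over i=5..8:
  i=5: C(8,5)·!3 = 56·2 = 112
  i=6: C(8,6)·!2 = 28·1 = 28
  i=7: C(8,7)·!1 = 8·0 = 0
  i=8: C(8,8)·!0 = 1·1 = 1
Total = 141.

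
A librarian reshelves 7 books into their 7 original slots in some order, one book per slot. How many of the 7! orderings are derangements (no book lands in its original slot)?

1854

By inclusion-exclusion, !7 = Σ (-1)^k · 7!/k! for k=0..7
= 7! - 7!/1! + 7!/2! - 7!/3! + 7!/4! - 7!/5! + 7!/6! - 7!/7!
= 5040 - 5040 + 2520 - 840 + 210 - 42 + 7 - 1
= 1854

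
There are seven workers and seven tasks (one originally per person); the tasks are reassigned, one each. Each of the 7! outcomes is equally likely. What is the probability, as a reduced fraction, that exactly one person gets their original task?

53/144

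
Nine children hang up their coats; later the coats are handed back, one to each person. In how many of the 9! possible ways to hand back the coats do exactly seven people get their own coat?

Choose which 7 of the 9 are fixed: C(9,7) = 36.
The other 2 form a derangement: !2 = 1.
Total: 36 × 1 = 36.

36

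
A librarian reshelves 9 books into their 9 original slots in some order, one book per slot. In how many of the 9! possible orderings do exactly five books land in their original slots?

Choose which 5 of the 9 are fixed: C(9,5) = 126.
The other 4 form a derangement: !4 = 9.
Total: 126 × 9 = 1134.

1134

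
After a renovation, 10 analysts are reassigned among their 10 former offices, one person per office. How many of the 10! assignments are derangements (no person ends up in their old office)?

1334961

The subfactorial !10 = [10!/e] (nearest integer).
10! = 3628800, and 3628800/e ≈ 1334960.92, so !10 = 1334961.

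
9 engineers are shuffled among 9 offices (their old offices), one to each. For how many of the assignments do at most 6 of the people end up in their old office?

362843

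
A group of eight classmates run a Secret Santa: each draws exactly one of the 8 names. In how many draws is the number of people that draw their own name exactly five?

Pick the 5 fixed positions: C(8,5) = 56 ways.
The remaining 3 must be deranged: !3 = 2.
Total: 56 × 2 = 112.

112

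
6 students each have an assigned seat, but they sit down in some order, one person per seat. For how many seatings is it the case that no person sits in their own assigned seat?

!6 is the nearest integer to 6!/e.
6! = 720, and 720/e ≈ 264.87, so !6 = 265.

265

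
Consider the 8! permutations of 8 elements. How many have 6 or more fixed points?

29

# with exactly i fixed is C(8,i)·!(8-i); sum over i=6..8:
  i=6: C(8,6)·!2 = 28·1 = 28
  i=7: C(8,7)·!1 = 8·0 = 0
  i=8: C(8,8)·!0 = 1·1 = 1
Total = 29.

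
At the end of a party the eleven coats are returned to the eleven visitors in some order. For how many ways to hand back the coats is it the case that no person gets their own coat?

14684570

The subfactorial !11 = [11!/e] (nearest integer).
11! = 39916800, and 39916800/e ≈ 14684570.08, so !11 = 14684570.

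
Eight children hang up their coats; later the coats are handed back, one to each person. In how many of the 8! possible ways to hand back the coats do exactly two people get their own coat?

Pick the 2 fixed positions: C(8,2) = 28 ways.
The other 6 form a derangement: !6 = 265.
Total: 28 × 265 = 7420.

7420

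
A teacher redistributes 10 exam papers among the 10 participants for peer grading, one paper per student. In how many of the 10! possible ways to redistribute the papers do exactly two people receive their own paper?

667485

Pick the 2 fixed positions: C(10,2) = 45 ways.
The remaining 8 must be deranged: !8 = 14833.
Total: 45 × 14833 = 667485.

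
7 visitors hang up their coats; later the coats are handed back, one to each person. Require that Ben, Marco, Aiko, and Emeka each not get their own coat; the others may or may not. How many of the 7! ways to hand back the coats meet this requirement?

2790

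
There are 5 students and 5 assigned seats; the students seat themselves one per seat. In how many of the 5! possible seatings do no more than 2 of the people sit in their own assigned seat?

109

Sum C(5,i)·!(5-i) for i = 0..2:
  i=0: C(5,0)·!5 = 1·44 = 44
  i=1: C(5,1)·!4 = 5·9 = 45
  i=2: C(5,2)·!3 = 10·2 = 20
Total = 109.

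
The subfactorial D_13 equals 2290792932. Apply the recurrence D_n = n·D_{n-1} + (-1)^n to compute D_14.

32071101049

D_14 = 14·2290792932 + 1 = 32071101049.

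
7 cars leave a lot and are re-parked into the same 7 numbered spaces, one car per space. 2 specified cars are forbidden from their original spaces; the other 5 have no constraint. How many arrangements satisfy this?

3720

Let A_j be the event that the j-th constrained one is fixed. By inclusion-exclusion over the 2 events:
Σ_{j=0}^{2} (-1)^j C(2,j)(7-j)!
= C(2,0)·7! - C(2,1)·6! + C(2,2)·5!
= 5040 - 1440 + 120
= 3720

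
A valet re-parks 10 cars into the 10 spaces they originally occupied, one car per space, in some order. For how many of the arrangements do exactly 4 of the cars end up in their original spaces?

55650

Pick the 4 fixed positions: C(10,4) = 210 ways.
The remaining 6 must be deranged: !6 = 265.
Total: 210 × 265 = 55650.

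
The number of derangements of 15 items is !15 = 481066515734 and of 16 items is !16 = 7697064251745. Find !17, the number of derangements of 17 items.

!17 = (17-1)·(!16 + !15) = 16·(7697064251745 + 481066515734) = 16·8178130767479 = 130850092279664.

130850092279664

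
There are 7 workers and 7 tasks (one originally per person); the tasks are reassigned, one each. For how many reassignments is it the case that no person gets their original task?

!7 is the nearest integer to 7!/e.
7! = 5040, and 5040/e ≈ 1854.11, so !7 = 1854.

1854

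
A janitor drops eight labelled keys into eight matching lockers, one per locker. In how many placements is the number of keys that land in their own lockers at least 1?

# with exactly i fixed is C(8,i)·!(8-i); sum over i=1..8:
  i=1: C(8,1)·!7 = 8·1854 = 14832
  i=2: C(8,2)·!6 = 28·265 = 7420
  i=3: C(8,3)·!5 = 56·44 = 2464
  i=4: C(8,4)·!4 = 70·9 = 630
  i=5: C(8,5)·!3 = 56·2 = 112
  i=6: C(8,6)·!2 = 28·1 = 28
  i=7: C(8,7)·!1 = 8·0 = 0
  i=8: C(8,8)·!0 = 1·1 = 1
Total = 25487.

25487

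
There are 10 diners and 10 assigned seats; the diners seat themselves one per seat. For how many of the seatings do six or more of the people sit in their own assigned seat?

2176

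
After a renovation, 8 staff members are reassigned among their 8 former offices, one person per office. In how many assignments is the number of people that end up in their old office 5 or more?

141

# with exactly i fixed is C(8,i)·!(8-i); sum over i=5..8:
  i=5: C(8,5)·!3 = 56·2 = 112
  i=6: C(8,6)·!2 = 28·1 = 28
  i=7: C(8,7)·!1 = 8·0 = 0
  i=8: C(8,8)·!0 = 1·1 = 1
Total = 141.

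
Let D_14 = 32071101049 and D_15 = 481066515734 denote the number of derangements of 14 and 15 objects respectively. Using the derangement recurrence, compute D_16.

D_16 = (16-1)·(D_15 + D_14) = 15·(481066515734 + 32071101049) = 15·513137616783 = 7697064251745.

7697064251745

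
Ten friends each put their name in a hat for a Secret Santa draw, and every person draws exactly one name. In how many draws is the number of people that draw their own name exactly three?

222480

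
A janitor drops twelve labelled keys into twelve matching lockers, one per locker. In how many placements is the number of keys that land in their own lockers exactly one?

176214840

Choose which one of the 12 is fixed: C(12,1) = 12.
The remaining 11 must be deranged: !11 = 14684570.
Total: 12 × 14684570 = 176214840.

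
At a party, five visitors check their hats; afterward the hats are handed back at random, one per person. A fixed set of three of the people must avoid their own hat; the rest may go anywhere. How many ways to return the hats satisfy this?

Let A_j be the event that the j-th constrained one is fixed. By inclusion-exclusion over the 3 events:
Σ_{j=0}^{3} (-1)^j C(3,j)(5-j)!
= C(3,0)·5! - C(3,1)·4! + C(3,2)·3! - C(3,3)·2!
= 120 - 72 + 18 - 2
= 64

64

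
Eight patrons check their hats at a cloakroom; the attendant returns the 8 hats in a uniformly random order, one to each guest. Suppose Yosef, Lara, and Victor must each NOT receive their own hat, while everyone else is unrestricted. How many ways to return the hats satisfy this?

27240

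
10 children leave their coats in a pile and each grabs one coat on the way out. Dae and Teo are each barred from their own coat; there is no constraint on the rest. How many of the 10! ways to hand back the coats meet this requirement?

2943360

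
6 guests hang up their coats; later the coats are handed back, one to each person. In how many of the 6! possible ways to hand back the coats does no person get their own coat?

The subfactorial !6 = [6!/e] (nearest integer).
6! = 720, and 720/e ≈ 264.87, so !6 = 265.

265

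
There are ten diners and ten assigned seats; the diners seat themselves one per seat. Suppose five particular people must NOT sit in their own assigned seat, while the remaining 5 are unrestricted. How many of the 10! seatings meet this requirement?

2170680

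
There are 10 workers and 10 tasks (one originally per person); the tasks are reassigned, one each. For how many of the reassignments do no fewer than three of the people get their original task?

291394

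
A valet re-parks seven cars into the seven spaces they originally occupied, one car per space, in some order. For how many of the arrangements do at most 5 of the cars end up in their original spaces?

Sum C(7,i)·!(7-i) for i = 0..5:
  i=0: C(7,0)·!7 = 1·1854 = 1854
  i=1: C(7,1)·!6 = 7·265 = 1855
  i=2: C(7,2)·!5 = 21·44 = 924
  i=3: C(7,3)·!4 = 35·9 = 315
  i=4: C(7,4)·!3 = 35·2 = 70
  i=5: C(7,5)·!2 = 21·1 = 21
Total = 5039.

5039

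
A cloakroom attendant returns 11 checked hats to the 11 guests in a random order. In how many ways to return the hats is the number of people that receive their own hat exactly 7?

Choose which 7 of the 11 are fixed: C(11,7) = 330.
The remaining 4 must be deranged: !4 = 9.
Total: 330 × 9 = 2970.

2970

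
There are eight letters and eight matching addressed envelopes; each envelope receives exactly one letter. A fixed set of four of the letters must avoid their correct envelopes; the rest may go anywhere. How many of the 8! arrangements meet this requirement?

Let A_j be the event that the j-th constrained one is fixed. By inclusion-exclusion over the 4 events:
Σ_{j=0}^{4} (-1)^j C(4,j)(8-j)!
= C(4,0)·8! - C(4,1)·7! + C(4,2)·6! - C(4,3)·5! + C(4,4)·4!
= 40320 - 20160 + 4320 - 480 + 24
= 24024

24024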